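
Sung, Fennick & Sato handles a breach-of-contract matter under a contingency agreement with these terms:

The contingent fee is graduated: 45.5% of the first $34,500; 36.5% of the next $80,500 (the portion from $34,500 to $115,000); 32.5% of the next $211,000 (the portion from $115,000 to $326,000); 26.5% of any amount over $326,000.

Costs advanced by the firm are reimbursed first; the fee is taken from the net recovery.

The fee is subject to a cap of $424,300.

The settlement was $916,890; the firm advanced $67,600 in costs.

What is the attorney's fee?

$252,326.85

Fee base (net of costs): $916,890 − $67,600 = $849,290
First $34,500 at 45.5% = $15,697.50
Next $80,500 at 36.5% = $29,382.50
Next $211,000 at 32.5% = $68,575.00
Remaining $523,290 at 26.5% = $138,671.85
Fee: $15,697.50 + $29,382.50 + $68,575.00 + $138,671.85 = $252,326.85
$252,326.85 is under the $424,300 cap.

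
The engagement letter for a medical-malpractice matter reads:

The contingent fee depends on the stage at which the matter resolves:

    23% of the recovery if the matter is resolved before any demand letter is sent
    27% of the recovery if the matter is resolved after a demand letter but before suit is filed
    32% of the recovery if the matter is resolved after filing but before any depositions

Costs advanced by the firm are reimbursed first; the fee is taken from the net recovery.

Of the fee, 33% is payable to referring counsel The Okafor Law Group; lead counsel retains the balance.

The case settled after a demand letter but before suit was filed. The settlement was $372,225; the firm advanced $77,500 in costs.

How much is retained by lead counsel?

Fee base (net of costs): $372,225 − $77,500 = $294,725
The matter settled after a demand letter but before suit was filed, so the 27% rate applies.
$294,725 × 27% = $79,575.75
Referral share: 33% of $79,575.75 = $26,260.00; lead counsel retains $79,575.75 − $26,260.00 = $53,315.75.

$53,315.75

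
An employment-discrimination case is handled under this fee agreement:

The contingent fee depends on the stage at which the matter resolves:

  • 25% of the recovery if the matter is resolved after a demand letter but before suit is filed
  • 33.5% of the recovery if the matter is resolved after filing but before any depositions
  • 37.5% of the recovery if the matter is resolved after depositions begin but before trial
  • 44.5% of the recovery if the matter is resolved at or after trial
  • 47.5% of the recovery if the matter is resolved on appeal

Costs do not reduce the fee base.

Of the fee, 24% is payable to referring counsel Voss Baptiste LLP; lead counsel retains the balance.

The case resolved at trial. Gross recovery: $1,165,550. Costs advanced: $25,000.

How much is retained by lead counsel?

Fee base is the gross recovery, $1,165,550; costs are reimbursed separately.
The matter resolved at trial, so the 44.5% rate applies.
$1,165,550 × 44.5% = $518,669.75
Referral share: 24% of $518,669.75 = $124,480.74; lead counsel retains $518,669.75 − $124,480.74 = $394,189.01.

$394,189.01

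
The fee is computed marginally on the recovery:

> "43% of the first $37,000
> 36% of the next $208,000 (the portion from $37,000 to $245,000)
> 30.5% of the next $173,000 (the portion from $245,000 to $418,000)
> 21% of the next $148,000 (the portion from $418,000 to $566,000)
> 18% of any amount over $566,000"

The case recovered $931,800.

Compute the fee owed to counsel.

$240,479.00

First $37,000 at 43% = $15,910.00
Next $208,000 at 36% = $74,880.00
Next $173,000 at 30.5% = $52,765.00
Next $148,000 at 21% = $31,080.00
Remaining $365,800 at 18% = $65,844.00
Fee: $15,910.00 + $74,880.00 + $52,765.00 + $31,080.00 + $65,844.00 = $240,479.00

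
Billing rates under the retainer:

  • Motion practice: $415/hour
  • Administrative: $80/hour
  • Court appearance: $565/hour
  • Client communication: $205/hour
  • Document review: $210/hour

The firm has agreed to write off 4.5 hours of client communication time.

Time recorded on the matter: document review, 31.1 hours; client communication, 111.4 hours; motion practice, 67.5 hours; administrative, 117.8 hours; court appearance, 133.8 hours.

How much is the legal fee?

Motion practice: 67.5 × $415 = $28,012.50
Administrative: 117.8 × $80 = $9,424.00
Court appearance: 133.8 × $565 = $75,597.00
Client communication: 111.4 × $205 = $22,837.00
Document review: 31.1 × $210 = $6,531.00
Subtotal: $142,401.50
Write-off: 4.5 × $205 = $922.50
Total: $142,401.50 − $922.50 = $141,479.00

$141,479.00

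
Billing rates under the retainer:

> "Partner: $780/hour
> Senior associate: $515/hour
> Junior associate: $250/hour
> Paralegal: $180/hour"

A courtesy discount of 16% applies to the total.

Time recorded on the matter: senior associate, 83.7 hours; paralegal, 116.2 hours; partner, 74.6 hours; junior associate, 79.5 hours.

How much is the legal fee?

Partner: 74.6 × $780 = $58,188.00
Senior associate: 83.7 × $515 = $43,105.50
Junior associate: 79.5 × $250 = $19,875.00
Paralegal: 116.2 × $180 = $20,916.00
Subtotal: $142,084.50
Less 16% discount: −$22,733.52
Total: $142,084.50 − $22,733.52 = $119,350.98

$119,350.98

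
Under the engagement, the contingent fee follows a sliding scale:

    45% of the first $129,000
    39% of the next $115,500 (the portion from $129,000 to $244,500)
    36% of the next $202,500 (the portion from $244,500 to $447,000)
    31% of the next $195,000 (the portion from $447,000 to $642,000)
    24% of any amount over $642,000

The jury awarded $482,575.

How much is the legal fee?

First $129,000 at 45% = $58,050.00
Next $115,500 at 39% = $45,045.00
Next $202,500 at 36% = $72,900.00
Remaining $35,575 at 31% = $11,028.25
Fee: $58,050.00 + $45,045.00 + $72,900.00 + $11,028.25 = $187,023.25

$187,023.25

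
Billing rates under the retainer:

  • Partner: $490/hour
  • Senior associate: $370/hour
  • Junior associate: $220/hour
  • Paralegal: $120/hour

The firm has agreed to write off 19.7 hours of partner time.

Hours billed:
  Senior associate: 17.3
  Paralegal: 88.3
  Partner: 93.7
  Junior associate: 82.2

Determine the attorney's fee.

$71,341.00

Partner: 93.7 × $490 = $45,913.00
Senior associate: 17.3 × $370 = $6,401.00
Junior associate: 82.2 × $220 = $18,084.00
Paralegal: 88.3 × $120 = $10,596.00
Subtotal: $80,994.00
Write-off: 19.7 × $490 = $9,653.00
Total: $80,994.00 − $9,653.00 = $71,341.00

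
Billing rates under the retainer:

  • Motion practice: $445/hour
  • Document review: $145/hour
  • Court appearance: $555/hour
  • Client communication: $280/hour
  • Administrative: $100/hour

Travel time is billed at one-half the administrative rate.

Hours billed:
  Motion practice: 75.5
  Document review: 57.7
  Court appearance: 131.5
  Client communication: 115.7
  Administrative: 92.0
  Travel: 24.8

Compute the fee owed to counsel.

Motion practice: 75.5 × $445 = $33,597.50
Document review: 57.7 × $145 = $8,366.50
Court appearance: 131.5 × $555 = $72,982.50
Client communication: 115.7 × $280 = $32,396.00
Administrative: 92.0 × $100 = $9,200.00
Subtotal: $33,597.50 + $8,366.50 + $72,982.50 + $32,396.00 + $9,200.00 = $156,542.50
Travel: 24.8 × ($100 ÷ 2) = 24.8 × $50.00 = $1,240.00
Total: $156,542.50 + $1,240.00 = $157,782.50

$157,782.50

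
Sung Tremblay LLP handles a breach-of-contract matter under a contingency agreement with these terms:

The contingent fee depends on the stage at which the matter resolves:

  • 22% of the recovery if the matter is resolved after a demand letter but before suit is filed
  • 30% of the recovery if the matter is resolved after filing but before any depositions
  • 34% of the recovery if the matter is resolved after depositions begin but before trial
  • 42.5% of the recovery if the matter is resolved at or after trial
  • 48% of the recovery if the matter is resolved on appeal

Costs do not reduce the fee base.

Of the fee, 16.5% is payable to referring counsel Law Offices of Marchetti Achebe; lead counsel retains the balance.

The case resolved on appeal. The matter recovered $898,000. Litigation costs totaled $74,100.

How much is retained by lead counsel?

Fee base is the gross recovery, $898,000; costs are reimbursed separately.
The matter resolved on appeal, so the 48% rate applies.
$898,000 × 48% = $431,040.00
Referral share: 16.5% of $431,040.00 = $71,121.60; lead counsel retains $431,040.00 − $71,121.60 = $359,918.40.

$359,918.40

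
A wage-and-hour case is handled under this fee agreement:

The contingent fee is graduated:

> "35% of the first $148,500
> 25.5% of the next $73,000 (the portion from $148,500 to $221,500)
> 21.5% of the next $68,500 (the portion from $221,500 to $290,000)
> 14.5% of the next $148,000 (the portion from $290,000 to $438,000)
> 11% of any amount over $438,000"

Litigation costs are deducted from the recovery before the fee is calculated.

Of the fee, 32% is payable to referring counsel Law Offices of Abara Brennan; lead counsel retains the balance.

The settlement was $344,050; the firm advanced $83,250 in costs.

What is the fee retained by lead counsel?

$53,746.86

Fee base (net of costs): $344,050 − $83,250 = $260,800
First $148,500 at 35% = $51,975.00
Next $73,000 at 25.5% = $18,615.00
Remaining $39,300 at 21.5% = $8,449.50
Fee: $51,975.00 + $18,615.00 + $8,449.50 = $79,039.50
Referral share: 32% of $79,039.50 = $25,292.64; lead counsel retains $79,039.50 − $25,292.64 = $53,746.86.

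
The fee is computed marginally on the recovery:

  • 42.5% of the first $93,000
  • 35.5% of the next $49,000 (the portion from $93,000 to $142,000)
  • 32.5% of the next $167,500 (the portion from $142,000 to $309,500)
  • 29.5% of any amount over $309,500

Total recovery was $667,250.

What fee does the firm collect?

$216,893.75

First $93,000 at 42.5% = $39,525.00
Next $49,000 at 35.5% = $17,395.00
Next $167,500 at 32.5% = $54,437.50
Remaining $357,750 at 29.5% = $105,536.25
Fee: $39,525.00 + $17,395.00 + $54,437.50 + $105,536.25 = $216,893.75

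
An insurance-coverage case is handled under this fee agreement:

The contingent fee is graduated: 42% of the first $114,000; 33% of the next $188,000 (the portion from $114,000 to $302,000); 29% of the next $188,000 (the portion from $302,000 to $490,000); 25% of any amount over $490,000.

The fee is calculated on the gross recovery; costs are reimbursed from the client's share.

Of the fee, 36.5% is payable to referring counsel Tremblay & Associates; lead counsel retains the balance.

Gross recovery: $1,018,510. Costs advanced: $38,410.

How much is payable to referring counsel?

$108,247.14

Fee base is the gross recovery, $1,018,510; costs are reimbursed separately.
First $114,000 at 42% = $47,880.00
Next $188,000 at 33% = $62,040.00
Next $188,000 at 29% = $54,520.00
Remaining $528,510 at 25% = $132,127.50
Fee: $47,880.00 + $62,040.00 + $54,520.00 + $132,127.50 = $296,567.50
Referral share: 36.5% of $296,567.50 = $108,247.14; lead counsel retains $296,567.50 − $108,247.14 = $188,320.36.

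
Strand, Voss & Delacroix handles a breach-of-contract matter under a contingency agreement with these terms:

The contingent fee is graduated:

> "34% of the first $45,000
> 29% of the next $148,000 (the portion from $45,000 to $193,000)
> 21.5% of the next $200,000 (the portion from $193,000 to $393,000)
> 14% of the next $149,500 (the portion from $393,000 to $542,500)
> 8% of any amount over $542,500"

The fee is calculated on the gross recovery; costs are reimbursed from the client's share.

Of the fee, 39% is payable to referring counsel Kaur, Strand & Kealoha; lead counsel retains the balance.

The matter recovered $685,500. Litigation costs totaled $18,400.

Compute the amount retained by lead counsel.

$81,489.90

Fee base is the gross recovery, $685,500; costs are reimbursed separately.
First $45,000 at 34% = $15,300.00
Next $148,000 at 29% = $42,920.00
Next $200,000 at 21.5% = $43,000.00
Next $149,500 at 14% = $20,930.00
Remaining $143,000 at 8% = $11,440.00
Fee: $15,300.00 + $42,920.00 + $43,000.00 + $20,930.00 + $11,440.00 = $133,590.00
Referral share: 39% of $133,590.00 = $52,100.10; lead counsel retains $133,590.00 − $52,100.10 = $81,489.90.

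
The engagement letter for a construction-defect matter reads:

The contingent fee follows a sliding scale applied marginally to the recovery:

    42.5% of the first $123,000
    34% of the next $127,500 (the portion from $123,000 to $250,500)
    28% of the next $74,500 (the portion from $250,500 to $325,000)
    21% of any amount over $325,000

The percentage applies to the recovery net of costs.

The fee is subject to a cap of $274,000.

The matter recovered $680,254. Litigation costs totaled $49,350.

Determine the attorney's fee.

$180,724.84

Fee base (net of costs): $680,254 − $49,350 = $630,904
First $123,000 at 42.5% = $52,275.00
Next $127,500 at 34% = $43,350.00
Next $74,500 at 28% = $20,860.00
Remaining $305,904 at 21% = $64,239.84
Fee: $52,275.00 + $43,350.00 + $20,860.00 + $64,239.84 = $180,724.84
$180,724.84 is under the $274,000 cap.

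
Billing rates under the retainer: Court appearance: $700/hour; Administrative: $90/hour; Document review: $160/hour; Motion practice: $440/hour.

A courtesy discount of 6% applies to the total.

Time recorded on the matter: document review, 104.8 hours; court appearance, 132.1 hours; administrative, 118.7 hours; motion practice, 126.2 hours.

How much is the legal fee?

$164,922.06

Court appearance: 132.1 × $700 = $92,470.00
Administrative: 118.7 × $90 = $10,683.00
Document review: 104.8 × $160 = $16,768.00
Motion practice: 126.2 × $440 = $55,528.00
Subtotal: $175,449.00
Less 6% discount: −$10,526.94
Total: $175,449.00 − $10,526.94 = $164,922.06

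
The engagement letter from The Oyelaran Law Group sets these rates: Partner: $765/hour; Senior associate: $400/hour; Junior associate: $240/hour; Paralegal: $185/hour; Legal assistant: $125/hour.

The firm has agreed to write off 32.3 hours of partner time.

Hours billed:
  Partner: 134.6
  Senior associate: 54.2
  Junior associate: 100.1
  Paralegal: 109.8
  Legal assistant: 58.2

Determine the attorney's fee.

$151,551.50

Partner: 134.6 × $765 = $102,969.00
Senior associate: 54.2 × $400 = $21,680.00
Junior associate: 100.1 × $240 = $24,024.00
Paralegal: 109.8 × $185 = $20,313.00
Legal assistant: 58.2 × $125 = $7,275.00
Subtotal: $176,261.00
Write-off: 32.3 × $765 = $24,709.50
Total: $176,261.00 − $24,709.50 = $151,551.50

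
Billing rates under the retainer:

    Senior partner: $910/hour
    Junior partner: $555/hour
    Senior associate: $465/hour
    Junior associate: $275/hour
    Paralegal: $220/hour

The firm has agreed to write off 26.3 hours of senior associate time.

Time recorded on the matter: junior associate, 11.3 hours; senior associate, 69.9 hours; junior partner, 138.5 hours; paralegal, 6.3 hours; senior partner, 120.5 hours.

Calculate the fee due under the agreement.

Senior partner: 120.5 × $910 = $109,655.00
Junior partner: 138.5 × $555 = $76,867.50
Senior associate: 69.9 × $465 = $32,503.50
Junior associate: 11.3 × $275 = $3,107.50
Paralegal: 6.3 × $220 = $1,386.00
Subtotal: $223,519.50
Write-off: 26.3 × $465 = $12,229.50
Total: $223,519.50 − $12,229.50 = $211,290.00

$211,290.00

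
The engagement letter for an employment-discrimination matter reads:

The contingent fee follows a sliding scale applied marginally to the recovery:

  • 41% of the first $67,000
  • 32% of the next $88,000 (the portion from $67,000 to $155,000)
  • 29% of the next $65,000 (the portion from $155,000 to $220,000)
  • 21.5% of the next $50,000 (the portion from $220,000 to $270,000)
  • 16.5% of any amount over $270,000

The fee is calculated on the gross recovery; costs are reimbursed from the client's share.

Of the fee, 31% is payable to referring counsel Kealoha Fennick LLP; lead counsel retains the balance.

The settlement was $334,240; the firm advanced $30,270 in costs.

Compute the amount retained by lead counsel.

Fee base is the gross recovery, $334,240; costs are reimbursed separately.
First $67,000 at 41% = $27,470.00
Next $88,000 at 32% = $28,160.00
Next $65,000 at 29% = $18,850.00
Next $50,000 at 21.5% = $10,750.00
Remaining $64,240 at 16.5% = $10,599.60
Fee: $27,470.00 + $28,160.00 + $18,850.00 + $10,750.00 + $10,599.60 = $95,829.60
Referral share: 31% of $95,829.60 = $29,707.18; lead counsel retains $95,829.60 − $29,707.18 = $66,122.42.

$66,122.42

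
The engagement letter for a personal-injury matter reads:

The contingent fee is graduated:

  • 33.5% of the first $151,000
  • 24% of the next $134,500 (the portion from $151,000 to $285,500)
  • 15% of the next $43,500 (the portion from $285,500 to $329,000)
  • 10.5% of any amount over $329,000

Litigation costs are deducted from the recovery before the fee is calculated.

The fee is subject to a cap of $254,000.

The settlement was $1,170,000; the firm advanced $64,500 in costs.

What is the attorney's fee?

Fee base (net of costs): $1,170,000 − $64,500 = $1,105,500
First $151,000 at 33.5% = $50,585.00
Next $134,500 at 24% = $32,280.00
Next $43,500 at 15% = $6,525.00
Remaining $776,500 at 10.5% = $81,532.50
Fee: $50,585.00 + $32,280.00 + $6,525.00 + $81,532.50 = $170,922.50
$170,922.50 is under the $254,000 cap.

$170,922.50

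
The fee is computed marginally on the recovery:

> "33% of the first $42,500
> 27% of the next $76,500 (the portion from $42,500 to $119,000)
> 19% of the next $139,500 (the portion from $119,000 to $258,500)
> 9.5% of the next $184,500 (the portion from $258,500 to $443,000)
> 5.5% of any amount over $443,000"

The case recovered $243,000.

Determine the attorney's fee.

First $42,500 at 33% = $14,025.00
Next $76,500 at 27% = $20,655.00
Remaining $124,000 at 19% = $23,560.00
Fee: $14,025.00 + $20,655.00 + $23,560.00 = $58,240.00

$58,240.00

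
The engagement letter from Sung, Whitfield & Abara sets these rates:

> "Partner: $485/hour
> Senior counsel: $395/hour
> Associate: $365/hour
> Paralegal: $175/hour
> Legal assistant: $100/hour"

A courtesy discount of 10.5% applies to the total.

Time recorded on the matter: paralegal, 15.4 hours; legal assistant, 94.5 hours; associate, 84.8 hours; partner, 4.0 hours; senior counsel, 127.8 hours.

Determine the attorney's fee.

$85,488.61

Partner: 4.0 × $485 = $1,940.00
Senior counsel: 127.8 × $395 = $50,481.00
Associate: 84.8 × $365 = $30,952.00
Paralegal: 15.4 × $175 = $2,695.00
Legal assistant: 94.5 × $100 = $9,450.00
Subtotal: $95,518.00
Less 10.5% discount: −$10,029.39
Total: $95,518.00 − $10,029.39 = $85,488.61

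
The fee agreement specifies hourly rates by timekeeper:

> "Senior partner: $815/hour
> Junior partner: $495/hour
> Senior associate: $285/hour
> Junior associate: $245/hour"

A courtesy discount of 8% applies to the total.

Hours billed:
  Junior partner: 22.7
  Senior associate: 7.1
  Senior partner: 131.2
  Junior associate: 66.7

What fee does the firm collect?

$125,607.14

Senior partner: 131.2 × $815 = $106,928.00
Junior partner: 22.7 × $495 = $11,236.50
Senior associate: 7.1 × $285 = $2,023.50
Junior associate: 66.7 × $245 = $16,341.50
Subtotal: $136,529.50
Less 8% discount: −$10,922.36
Total: $136,529.50 − $10,922.36 = $125,607.14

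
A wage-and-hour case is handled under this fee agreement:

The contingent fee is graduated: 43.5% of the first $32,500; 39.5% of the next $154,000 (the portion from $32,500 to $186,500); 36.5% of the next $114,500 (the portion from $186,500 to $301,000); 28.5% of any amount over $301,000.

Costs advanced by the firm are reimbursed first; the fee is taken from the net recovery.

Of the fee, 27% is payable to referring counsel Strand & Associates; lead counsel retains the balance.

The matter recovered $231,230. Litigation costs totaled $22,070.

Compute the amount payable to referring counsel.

Fee base (net of costs): $231,230 − $22,070 = $209,160
First $32,500 at 43.5% = $14,137.50
Next $154,000 at 39.5% = $60,830.00
Remaining $22,660 at 36.5% = $8,270.90
Fee: $14,137.50 + $60,830.00 + $8,270.90 = $83,238.40
Referral share: 27% of $83,238.40 = $22,474.37; lead counsel retains $83,238.40 − $22,474.37 = $60,764.03.

$22,474.37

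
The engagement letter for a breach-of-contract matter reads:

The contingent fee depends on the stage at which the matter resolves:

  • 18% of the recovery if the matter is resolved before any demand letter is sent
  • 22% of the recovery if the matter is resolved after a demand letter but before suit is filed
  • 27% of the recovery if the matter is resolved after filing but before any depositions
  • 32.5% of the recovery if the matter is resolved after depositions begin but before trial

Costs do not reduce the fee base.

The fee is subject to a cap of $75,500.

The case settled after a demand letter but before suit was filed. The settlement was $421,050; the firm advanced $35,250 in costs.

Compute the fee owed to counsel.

Fee base is the gross recovery, $421,050; costs are reimbursed separately.
The matter settled after a demand letter but before suit was filed, so the 22% rate applies.
$421,050 × 22% = $92,631.00
$92,631.00 exceeds the $75,500 cap, so the fee is capped at $75,500.00.

$75,500.00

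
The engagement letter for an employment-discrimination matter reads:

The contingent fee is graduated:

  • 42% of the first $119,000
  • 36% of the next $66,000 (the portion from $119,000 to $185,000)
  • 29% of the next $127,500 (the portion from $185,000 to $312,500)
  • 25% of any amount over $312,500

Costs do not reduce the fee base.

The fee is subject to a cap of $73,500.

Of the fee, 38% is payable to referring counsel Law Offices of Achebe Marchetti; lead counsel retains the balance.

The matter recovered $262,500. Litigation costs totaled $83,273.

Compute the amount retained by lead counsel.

Fee base is the gross recovery, $262,500; costs are reimbursed separately.
First $119,000 at 42% = $49,980.00
Next $66,000 at 36% = $23,760.00
Remaining $77,500 at 29% = $22,475.00
Fee: $49,980.00 + $23,760.00 + $22,475.00 = $96,215.00
$96,215.00 exceeds the $73,500 cap, so the fee is capped at $73,500.00.
Referral share: 38% of $73,500.00 = $27,930.00; lead counsel retains $73,500.00 − $27,930.00 = $45,570.00.

$45,570.00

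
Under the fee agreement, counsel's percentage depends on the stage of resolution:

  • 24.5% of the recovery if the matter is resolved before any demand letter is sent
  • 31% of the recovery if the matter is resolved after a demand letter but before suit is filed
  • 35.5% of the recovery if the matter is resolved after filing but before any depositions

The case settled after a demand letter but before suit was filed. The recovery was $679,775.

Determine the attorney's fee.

$210,730.25

The matter settled after a demand letter but before suit was filed, so the 31% rate applies.
$679,775 × 31% = $210,730.25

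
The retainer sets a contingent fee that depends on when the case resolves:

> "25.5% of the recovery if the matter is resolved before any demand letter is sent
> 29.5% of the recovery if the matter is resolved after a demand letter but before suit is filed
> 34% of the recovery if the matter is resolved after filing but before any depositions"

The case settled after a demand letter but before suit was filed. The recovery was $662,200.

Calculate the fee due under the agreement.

$195,349.00

The matter settled after a demand letter but before suit was filed, so the 29.5% rate applies.
$662,200 × 29.5% = $195,349.00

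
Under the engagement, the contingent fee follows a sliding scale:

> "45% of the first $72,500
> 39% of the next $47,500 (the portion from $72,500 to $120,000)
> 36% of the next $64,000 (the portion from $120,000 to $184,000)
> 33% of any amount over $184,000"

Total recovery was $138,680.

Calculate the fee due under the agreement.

$57,874.80

First $72,500 at 45% = $32,625.00
Next $47,500 at 39% = $18,525.00
Remaining $18,680 at 36% = $6,724.80
Fee: $32,625.00 + $18,525.00 + $6,724.80 = $57,874.80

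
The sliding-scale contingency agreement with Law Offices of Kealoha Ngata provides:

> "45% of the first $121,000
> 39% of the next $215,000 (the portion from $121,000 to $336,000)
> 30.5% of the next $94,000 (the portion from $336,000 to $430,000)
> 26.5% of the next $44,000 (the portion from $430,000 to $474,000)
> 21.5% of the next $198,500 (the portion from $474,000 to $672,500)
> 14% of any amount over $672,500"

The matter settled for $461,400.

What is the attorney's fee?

$175,291.00

First $121,000 at 45% = $54,450.00
Next $215,000 at 39% = $83,850.00
Next $94,000 at 30.5% = $28,670.00
Remaining $31,400 at 26.5% = $8,321.00
Fee: $54,450.00 + $83,850.00 + $28,670.00 + $8,321.00 = $175,291.00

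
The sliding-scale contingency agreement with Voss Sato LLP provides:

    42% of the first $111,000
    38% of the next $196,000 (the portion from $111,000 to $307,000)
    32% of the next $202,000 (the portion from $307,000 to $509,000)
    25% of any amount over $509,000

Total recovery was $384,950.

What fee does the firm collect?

First $111,000 at 42% = $46,620.00
Next $196,000 at 38% = $74,480.00
Remaining $77,950 at 32% = $24,944.00
Fee: $46,620.00 + $74,480.00 + $24,944.00 = $146,044.00

$146,044.00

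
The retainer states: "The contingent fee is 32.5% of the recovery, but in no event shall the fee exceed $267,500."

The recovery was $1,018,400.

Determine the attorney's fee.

32.5% of $1,018,400 = $330,980.00
That exceeds the $267,500 cap, so the fee is capped at $267,500.

$267,500.00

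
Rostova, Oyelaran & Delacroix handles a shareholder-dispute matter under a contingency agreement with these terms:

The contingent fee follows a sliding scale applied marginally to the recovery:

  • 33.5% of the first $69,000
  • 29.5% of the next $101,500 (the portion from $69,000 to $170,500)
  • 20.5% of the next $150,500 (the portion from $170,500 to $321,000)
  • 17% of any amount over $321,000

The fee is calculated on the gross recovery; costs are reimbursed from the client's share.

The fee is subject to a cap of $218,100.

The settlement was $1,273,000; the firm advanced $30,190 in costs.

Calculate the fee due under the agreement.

Fee base is the gross recovery, $1,273,000; costs are reimbursed separately.
First $69,000 at 33.5% = $23,115.00
Next $101,500 at 29.5% = $29,942.50
Next $150,500 at 20.5% = $30,852.50
Remaining $952,000 at 17% = $161,840.00
Fee: $23,115.00 + $29,942.50 + $30,852.50 + $161,840.00 = $245,750.00
$245,750.00 exceeds the $218,100 cap, so the fee is capped at $218,100.00.

$218,100.00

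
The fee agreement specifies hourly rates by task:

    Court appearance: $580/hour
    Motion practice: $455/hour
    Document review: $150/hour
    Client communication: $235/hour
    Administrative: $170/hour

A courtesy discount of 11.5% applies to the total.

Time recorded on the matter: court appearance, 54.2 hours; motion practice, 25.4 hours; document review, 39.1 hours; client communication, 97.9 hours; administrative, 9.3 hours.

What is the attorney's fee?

Court appearance: 54.2 × $580 = $31,436.00
Motion practice: 25.4 × $455 = $11,557.00
Document review: 39.1 × $150 = $5,865.00
Client communication: 97.9 × $235 = $23,006.50
Administrative: 9.3 × $170 = $1,581.00
Subtotal: $73,445.50
Less 11.5% discount: −$8,446.23
Total: $73,445.50 − $8,446.23 = $64,999.27

$64,999.27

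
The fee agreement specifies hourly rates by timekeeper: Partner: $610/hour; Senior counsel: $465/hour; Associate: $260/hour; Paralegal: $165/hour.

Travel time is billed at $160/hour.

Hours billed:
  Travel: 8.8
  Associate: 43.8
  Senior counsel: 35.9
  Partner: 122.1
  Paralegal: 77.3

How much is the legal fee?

$116,725.00

Partner: 122.1 × $610 = $74,481.00
Senior counsel: 35.9 × $465 = $16,693.50
Associate: 43.8 × $260 = $11,388.00
Paralegal: 77.3 × $165 = $12,754.50
Subtotal: $74,481.00 + $16,693.50 + $11,388.00 + $12,754.50 = $115,317.00
Travel: 8.8 × $160 = $1,408.00
Total: $115,317.00 + $1,408.00 = $116,725.00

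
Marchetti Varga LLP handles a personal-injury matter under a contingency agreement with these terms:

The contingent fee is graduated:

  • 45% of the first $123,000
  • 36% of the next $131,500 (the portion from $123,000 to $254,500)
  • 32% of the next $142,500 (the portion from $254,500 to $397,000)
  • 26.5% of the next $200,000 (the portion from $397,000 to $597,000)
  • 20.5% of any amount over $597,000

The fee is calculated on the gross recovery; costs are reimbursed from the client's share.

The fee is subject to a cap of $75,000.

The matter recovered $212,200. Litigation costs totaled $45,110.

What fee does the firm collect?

Fee base is the gross recovery, $212,200; costs are reimbursed separately.
First $123,000 at 45% = $55,350.00
Remaining $89,200 at 36% = $32,112.00
Fee: $55,350.00 + $32,112.00 = $87,462.00
$87,462.00 exceeds the $75,000 cap, so the fee is capped at $75,000.00.

$75,000.00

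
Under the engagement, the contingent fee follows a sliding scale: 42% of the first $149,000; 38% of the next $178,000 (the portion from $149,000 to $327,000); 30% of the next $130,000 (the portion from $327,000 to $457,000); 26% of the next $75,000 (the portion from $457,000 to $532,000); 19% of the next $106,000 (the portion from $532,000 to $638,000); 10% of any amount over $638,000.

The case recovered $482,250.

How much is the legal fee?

First $149,000 at 42% = $62,580.00
Next $178,000 at 38% = $67,640.00
Next $130,000 at 30% = $39,000.00
Remaining $25,250 at 26% = $6,565.00
Fee: $62,580.00 + $67,640.00 + $39,000.00 + $6,565.00 = $175,785.00

$175,785.00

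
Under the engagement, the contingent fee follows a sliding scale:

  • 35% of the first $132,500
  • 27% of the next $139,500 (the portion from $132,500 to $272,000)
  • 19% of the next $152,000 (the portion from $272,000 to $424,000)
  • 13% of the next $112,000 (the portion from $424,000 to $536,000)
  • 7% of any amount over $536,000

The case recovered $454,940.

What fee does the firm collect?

$116,942.20

First $132,500 at 35% = $46,375.00
Next $139,500 at 27% = $37,665.00
Next $152,000 at 19% = $28,880.00
Remaining $30,940 at 13% = $4,022.20
Fee: $46,375.00 + $37,665.00 + $28,880.00 + $4,022.20 = $116,942.20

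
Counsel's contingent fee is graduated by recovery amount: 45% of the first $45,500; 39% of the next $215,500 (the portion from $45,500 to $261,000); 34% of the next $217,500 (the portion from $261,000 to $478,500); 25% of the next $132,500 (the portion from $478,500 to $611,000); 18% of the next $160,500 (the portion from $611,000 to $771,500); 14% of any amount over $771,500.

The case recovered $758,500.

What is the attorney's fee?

First $45,500 at 45% = $20,475.00
Next $215,500 at 39% = $84,045.00
Next $217,500 at 34% = $73,950.00
Next $132,500 at 25% = $33,125.00
Remaining $147,500 at 18% = $26,550.00
Fee: $20,475.00 + $84,045.00 + $73,950.00 + $33,125.00 + $26,550.00 = $238,145.00

$238,145.00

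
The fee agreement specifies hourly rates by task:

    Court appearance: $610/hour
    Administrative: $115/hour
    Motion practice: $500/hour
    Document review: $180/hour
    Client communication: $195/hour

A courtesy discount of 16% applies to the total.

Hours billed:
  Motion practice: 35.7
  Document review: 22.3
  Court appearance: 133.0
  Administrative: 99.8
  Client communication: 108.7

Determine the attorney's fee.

$113,960.70

Court appearance: 133.0 × $610 = $81,130.00
Administrative: 99.8 × $115 = $11,477.00
Motion practice: 35.7 × $500 = $17,850.00
Document review: 22.3 × $180 = $4,014.00
Client communication: 108.7 × $195 = $21,196.50
Subtotal: $135,667.50
Less 16% discount: −$21,706.80
Total: $135,667.50 − $21,706.80 = $113,960.70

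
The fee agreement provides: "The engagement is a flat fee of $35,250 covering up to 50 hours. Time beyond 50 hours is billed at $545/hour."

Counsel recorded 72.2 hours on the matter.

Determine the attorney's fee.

Flat fee: $35,250.00
Excess hours: 72.2 − 50 = 22.2
Overrun: 22.2 × $545 = $12,099.00
Total: $35,250.00 + $12,099.00 = $47,349.00

$47,349.00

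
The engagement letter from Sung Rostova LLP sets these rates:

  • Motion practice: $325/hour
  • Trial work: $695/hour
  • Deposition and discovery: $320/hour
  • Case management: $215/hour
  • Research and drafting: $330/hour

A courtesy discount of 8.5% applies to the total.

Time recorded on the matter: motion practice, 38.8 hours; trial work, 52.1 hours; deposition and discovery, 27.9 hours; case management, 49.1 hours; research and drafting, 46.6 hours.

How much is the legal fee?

$76,569.03

Motion practice: 38.8 × $325 = $12,610.00
Trial work: 52.1 × $695 = $36,209.50
Deposition and discovery: 27.9 × $320 = $8,928.00
Case management: 49.1 × $215 = $10,556.50
Research and drafting: 46.6 × $330 = $15,378.00
Subtotal: $83,682.00
Less 8.5% discount: −$7,112.97
Total: $83,682.00 − $7,112.97 = $76,569.03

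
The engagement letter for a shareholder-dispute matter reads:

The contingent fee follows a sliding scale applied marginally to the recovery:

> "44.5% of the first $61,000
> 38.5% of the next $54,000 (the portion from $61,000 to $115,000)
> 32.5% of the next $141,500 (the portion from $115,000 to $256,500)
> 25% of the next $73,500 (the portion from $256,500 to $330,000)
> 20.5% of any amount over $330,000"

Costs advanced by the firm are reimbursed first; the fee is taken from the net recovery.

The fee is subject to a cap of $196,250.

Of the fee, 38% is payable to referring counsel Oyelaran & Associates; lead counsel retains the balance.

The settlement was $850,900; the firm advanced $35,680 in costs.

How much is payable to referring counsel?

$74,575.00

Fee base (net of costs): $850,900 − $35,680 = $815,220
First $61,000 at 44.5% = $27,145.00
Next $54,000 at 38.5% = $20,790.00
Next $141,500 at 32.5% = $45,987.50
Next $73,500 at 25% = $18,375.00
Remaining $485,220 at 20.5% = $99,470.10
Fee: $27,145.00 + $20,790.00 + $45,987.50 + $18,375.00 + $99,470.10 = $211,767.60
$211,767.60 exceeds the $196,250 cap, so the fee is capped at $196,250.00.
Referral share: 38% of $196,250.00 = $74,575.00; lead counsel retains $196,250.00 − $74,575.00 = $121,675.00.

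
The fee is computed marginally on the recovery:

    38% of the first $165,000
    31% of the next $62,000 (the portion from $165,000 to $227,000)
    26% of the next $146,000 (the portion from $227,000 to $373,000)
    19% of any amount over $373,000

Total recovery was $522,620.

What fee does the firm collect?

$148,307.80

First $165,000 at 38% = $62,700.00
Next $62,000 at 31% = $19,220.00
Next $146,000 at 26% = $37,960.00
Remaining $149,620 at 19% = $28,427.80
Fee: $62,700.00 + $19,220.00 + $37,960.00 + $28,427.80 = $148,307.80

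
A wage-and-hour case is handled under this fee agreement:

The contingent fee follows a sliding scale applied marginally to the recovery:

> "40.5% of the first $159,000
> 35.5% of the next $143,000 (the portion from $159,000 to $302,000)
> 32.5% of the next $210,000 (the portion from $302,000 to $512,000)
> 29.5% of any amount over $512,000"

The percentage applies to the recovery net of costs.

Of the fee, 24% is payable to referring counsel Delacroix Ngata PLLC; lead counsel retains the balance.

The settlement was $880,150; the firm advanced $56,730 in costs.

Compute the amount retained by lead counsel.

Fee base (net of costs): $880,150 − $56,730 = $823,420
First $159,000 at 40.5% = $64,395.00
Next $143,000 at 35.5% = $50,765.00
Next $210,000 at 32.5% = $68,250.00
Remaining $311,420 at 29.5% = $91,868.90
Fee: $64,395.00 + $50,765.00 + $68,250.00 + $91,868.90 = $275,278.90
Referral share: 24% of $275,278.90 = $66,066.94; lead counsel retains $275,278.90 − $66,066.94 = $209,211.96.

$209,211.96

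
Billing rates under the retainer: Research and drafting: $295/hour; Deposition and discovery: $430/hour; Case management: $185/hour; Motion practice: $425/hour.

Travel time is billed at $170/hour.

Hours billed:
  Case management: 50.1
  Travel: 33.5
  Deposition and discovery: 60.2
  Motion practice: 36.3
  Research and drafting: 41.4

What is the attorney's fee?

$68,490.00

Research and drafting: 41.4 × $295 = $12,213.00
Deposition and discovery: 60.2 × $430 = $25,886.00
Case management: 50.1 × $185 = $9,268.50
Motion practice: 36.3 × $425 = $15,427.50
Subtotal: $12,213.00 + $25,886.00 + $9,268.50 + $15,427.50 = $62,795.00
Travel: 33.5 × $170 = $5,695.00
Total: $62,795.00 + $5,695.00 = $68,490.00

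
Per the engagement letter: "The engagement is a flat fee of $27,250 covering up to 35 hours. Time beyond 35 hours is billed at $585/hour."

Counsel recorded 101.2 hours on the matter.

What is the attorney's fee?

Flat fee: $27,250.00
Excess hours: 101.2 − 35 = 66.2
Overrun: 66.2 × $585 = $38,727.00
Total: $27,250.00 + $38,727.00 = $65,977.00

$65,977.00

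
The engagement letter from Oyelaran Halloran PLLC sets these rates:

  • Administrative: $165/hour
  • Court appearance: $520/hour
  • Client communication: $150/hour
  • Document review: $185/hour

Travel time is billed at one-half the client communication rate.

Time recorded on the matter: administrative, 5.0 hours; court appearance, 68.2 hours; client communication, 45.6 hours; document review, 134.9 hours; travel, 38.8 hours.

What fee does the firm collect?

Administrative: 5.0 × $165 = $825.00
Court appearance: 68.2 × $520 = $35,464.00
Client communication: 45.6 × $150 = $6,840.00
Document review: 134.9 × $185 = $24,956.50
Subtotal: $825.00 + $35,464.00 + $6,840.00 + $24,956.50 = $68,085.50
Travel: 38.8 × ($150 ÷ 2) = 38.8 × $75.00 = $2,910.00
Total: $68,085.50 + $2,910.00 = $70,995.50

$70,995.50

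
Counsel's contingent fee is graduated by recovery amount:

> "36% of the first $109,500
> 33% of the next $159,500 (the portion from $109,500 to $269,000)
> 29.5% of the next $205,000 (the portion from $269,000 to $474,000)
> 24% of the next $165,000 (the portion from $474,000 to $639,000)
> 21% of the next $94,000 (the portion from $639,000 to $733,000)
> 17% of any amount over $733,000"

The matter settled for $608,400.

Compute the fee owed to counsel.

$184,786.00

First $109,500 at 36% = $39,420.00
Next $159,500 at 33% = $52,635.00
Next $205,000 at 29.5% = $60,475.00
Remaining $134,400 at 24% = $32,256.00
Fee: $39,420.00 + $52,635.00 + $60,475.00 + $32,256.00 = $184,786.00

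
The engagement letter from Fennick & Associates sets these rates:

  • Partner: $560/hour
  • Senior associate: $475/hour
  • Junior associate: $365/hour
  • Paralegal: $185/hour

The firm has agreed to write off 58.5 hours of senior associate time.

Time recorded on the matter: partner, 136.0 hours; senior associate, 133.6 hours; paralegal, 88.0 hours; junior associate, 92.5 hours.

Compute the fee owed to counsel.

Partner: 136.0 × $560 = $76,160.00
Senior associate: 133.6 × $475 = $63,460.00
Junior associate: 92.5 × $365 = $33,762.50
Paralegal: 88.0 × $185 = $16,280.00
Subtotal: $189,662.50
Write-off: 58.5 × $475 = $27,787.50
Total: $189,662.50 − $27,787.50 = $161,875.00

$161,875.00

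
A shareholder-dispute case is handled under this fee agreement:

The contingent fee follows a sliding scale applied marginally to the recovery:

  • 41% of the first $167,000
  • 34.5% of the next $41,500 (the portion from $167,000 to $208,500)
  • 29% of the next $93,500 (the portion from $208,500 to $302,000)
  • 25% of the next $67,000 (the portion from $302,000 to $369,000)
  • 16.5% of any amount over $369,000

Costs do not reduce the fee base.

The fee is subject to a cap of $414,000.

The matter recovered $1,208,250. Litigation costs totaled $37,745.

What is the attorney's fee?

$265,128.75

Fee base is the gross recovery, $1,208,250; costs are reimbursed separately.
First $167,000 at 41% = $68,470.00
Next $41,500 at 34.5% = $14,317.50
Next $93,500 at 29% = $27,115.00
Next $67,000 at 25% = $16,750.00
Remaining $839,250 at 16.5% = $138,476.25
Fee: $68,470.00 + $14,317.50 + $27,115.00 + $16,750.00 + $138,476.25 = $265,128.75
$265,128.75 is under the $414,000 cap.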